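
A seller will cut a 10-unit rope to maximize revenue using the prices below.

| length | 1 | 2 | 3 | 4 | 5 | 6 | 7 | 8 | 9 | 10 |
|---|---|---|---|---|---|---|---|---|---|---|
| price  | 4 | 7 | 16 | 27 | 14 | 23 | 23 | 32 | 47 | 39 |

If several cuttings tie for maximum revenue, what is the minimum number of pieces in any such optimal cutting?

4

Build r[k] bottom-up: r[k] = max over allowed piece i of (p[i] + r[k−i]).
r[1] = 4
r[2] = 8  (first piece 1, then r[1]=4)
r[3] = 16
r[4] = 27
r[5] = 31  (first piece 1, then r[4]=27)
r[6] = 35  (first piece 1, then r[5]=31)
r[7] = 43  (first piece 3, then r[4]=27)
r[8] = 54  (first piece 4, then r[4]=27)
r[9] = 58  (first piece 1, then r[8]=54)
r[10] = 62  (first piece 1, then r[9]=58)
Maximum revenue is $62.
Now minimize piece count subject to staying optimal: for each k, pieces[k] = 1 + min over i with p[i]+r[k−i]=r[k] of pieces[k−i].
pieces[7] = 2
pieces[8] = 2
pieces[9] = 3
pieces[10] = 4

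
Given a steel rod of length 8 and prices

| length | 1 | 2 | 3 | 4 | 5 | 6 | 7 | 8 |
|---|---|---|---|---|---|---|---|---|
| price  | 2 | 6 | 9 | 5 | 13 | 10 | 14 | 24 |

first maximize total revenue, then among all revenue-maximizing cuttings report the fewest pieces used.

Build r[k] bottom-up: r[k] = max over allowed piece i of (p[i] + r[k−i]).
r[1] = 2
r[2] = max(2+2, 6+0) = 6
r[3] = max(2+6, 6+2, 9+0) = 9
r[4] = max(2+9, 6+6, 9+2, 5+0) = 12
r[5] = max(2+12, 6+9, 9+6, 5+2, 13+0) = 15
r[6] = max(2+15, 6+12, 9+9, 5+6, 13+2, 10+0) = 18
r[7] = max(2+18, 6+15, 9+12, …, 10+2, 14+0) = 21
r[8] = max(2+21, 6+18, 9+15, …, 14+2, 24+0) = 24
Maximum revenue is $24.
Now minimize piece count subject to staying optimal: for each k, pieces[k] = 1 + min over i with p[i]+r[k−i]=r[k] of pieces[k−i].
pieces[5] = 2
pieces[6] = 2
pieces[7] = 3
pieces[8] = 1

1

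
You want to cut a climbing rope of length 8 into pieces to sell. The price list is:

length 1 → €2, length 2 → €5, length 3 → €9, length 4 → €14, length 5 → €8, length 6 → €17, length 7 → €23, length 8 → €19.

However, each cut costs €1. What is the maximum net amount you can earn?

Consider every possible first cut. v[k] is the best of p[i]+v[k−i] over all sellable i≤k, charging 1 whenever i<k.
v[1] = 2
v[2] = 5
v[3] = 9
v[4] = 14
v[5] = 15  (first piece 1, then v[4]=14)
v[6] = 18  (first piece 2, then v[4]=14)
v[7] = 23
v[8] = 27  (first piece 4, then v[4]=14)
One optimal plan: pieces 4 + 4 (1 cut) → €28 − €1 = €27.

27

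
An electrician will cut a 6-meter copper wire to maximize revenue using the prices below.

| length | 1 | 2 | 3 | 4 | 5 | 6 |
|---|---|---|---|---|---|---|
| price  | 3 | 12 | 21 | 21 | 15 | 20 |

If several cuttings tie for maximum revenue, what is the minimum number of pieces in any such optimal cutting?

Build r[k] bottom-up: r[k] = max over allowed piece i of (p[i] + r[k−i]).
r[1] = 3
r[2] = 12
r[3] = 21
r[4] = 24  (first piece 1, then r[3]=21)
r[5] = 33  (first piece 2, then r[3]=21)
r[6] = 42  (first piece 3, then r[3]=21)
Maximum revenue is €42.
Now minimize piece count subject to staying optimal: for each k, pieces[k] = 1 + min over i with p[i]+r[k−i]=r[k] of pieces[k−i].
pieces[3] = 1
pieces[4] = 2
pieces[5] = 2
pieces[6] = 2

2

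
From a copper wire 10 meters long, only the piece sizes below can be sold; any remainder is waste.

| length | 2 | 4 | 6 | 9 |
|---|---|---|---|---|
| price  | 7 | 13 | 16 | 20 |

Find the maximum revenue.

Consider every possible first cut. f[k] is the best of p[i]+f[k−i] over all sellable i≤k.
f[1] = 0
f[2] = 7
f[3] = 7
f[4] = max(7+7, 13+0) = 14
f[5] = max(7+7, 13+0) = 14
f[6] = max(7+14, 13+7, 16+0) = 21
f[7] = max(7+14, 13+7, 16+0) = 21
f[8] = max(7+21, 13+14, 16+7) = 28
f[9] = max(7+21, 13+14, 16+7, 20+0) = 28
f[10] = max(7+28, 13+21, 16+14, 20+0) = 35
One optimal cutting: 2 + 2 + 2 + 2 + 2 → €35.

35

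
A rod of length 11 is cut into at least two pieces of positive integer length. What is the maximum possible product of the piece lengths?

54

Define g[k] = max over 1≤i<k of i · max(k−i, g[k−i]); the inner max lets the remainder stay uncut if that's better.
Small cases: g[2]=1, g[3]=2, g[4]=4, g[5]=6, g[6]=9.
g[7] = 2·max(5,6) = 2·6 = 12
g[8] = 2·max(6,9) = 2·9 = 18
g[9] = 3·max(6,9) = 3·9 = 27
g[10] = 2·max(8,18) = 2·18 = 36
g[11] = 2·max(9,27) = 2·27 = 54
One optimal split: 3 + 3 + 3 + 2; product 3·3·3·2 = 54.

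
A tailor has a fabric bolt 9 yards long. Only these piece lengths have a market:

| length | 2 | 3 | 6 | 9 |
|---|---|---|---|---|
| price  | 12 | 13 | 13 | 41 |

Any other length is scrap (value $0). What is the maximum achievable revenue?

49

Consider every possible first cut. r[k] is the best of p[i]+r[k−i] over all sellable i≤k.
r[1] = 0
r[2] = 12
r[3] = max(12+0, 13+0) = 13
r[4] = max(12+12, 13+0) = 24
r[5] = max(12+13, 13+12) = 25
r[6] = max(12+24, 13+13, 13+0) = 36
r[7] = max(12+25, 13+24, 13+0) = 37
r[8] = max(12+36, 13+25, 13+12) = 48
r[9] = max(12+37, 13+36, 13+13, 41+0) = 49
One optimal cutting: 3 + 2 + 2 + 2 → $49.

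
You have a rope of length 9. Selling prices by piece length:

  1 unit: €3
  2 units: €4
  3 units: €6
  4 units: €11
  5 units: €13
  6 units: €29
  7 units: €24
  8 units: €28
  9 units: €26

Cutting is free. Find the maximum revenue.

38

Let v[k] be the best obtainable value from length k. For each k, try every first piece i and keep the best of price[i] + v[k−i].
v[1] = 3
v[2] = max(3+3, 4+0) = 6
v[3] = max(3+6, 4+3, 6+0) = 9
v[4] = max(3+9, 4+6, 6+3, 11+0) = 12
v[5] = max(3+12, 4+9, 6+6, 11+3, 13+0) = 15
v[6] = max(3+15, 4+12, 6+9, 11+6, 13+3, 29+0) = 29
v[7] = max(3+29, 4+15, 6+12, …, 29+3, 24+0) = 32
v[8] = max(3+32, 4+29, 6+15, …, 24+3, 28+0) = 35
v[9] = max(3+35, 4+32, 6+29, …, 28+3, 26+0) = 38
One optimal cutting: 6 + 1 + 1 + 1 → €29 + €3 + €3 + €3 = €38.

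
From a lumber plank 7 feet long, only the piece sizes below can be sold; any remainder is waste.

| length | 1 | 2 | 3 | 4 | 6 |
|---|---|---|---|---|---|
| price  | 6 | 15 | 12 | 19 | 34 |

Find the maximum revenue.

51

Build r[k] bottom-up: r[k] = max over allowed piece i of (p[i] + r[k−i]).
r[1] = 6
r[2] = 15
r[3] = 21  (first piece 1, then r[2]=15)
r[4] = 30  (first piece 2, then r[2]=15)
r[5] = 36  (first piece 1, then r[4]=30)
r[6] = 45  (first piece 2, then r[4]=30)
r[7] = 51  (first piece 1, then r[6]=45)
One optimal cutting: 2 + 2 + 2 + 1 → $51.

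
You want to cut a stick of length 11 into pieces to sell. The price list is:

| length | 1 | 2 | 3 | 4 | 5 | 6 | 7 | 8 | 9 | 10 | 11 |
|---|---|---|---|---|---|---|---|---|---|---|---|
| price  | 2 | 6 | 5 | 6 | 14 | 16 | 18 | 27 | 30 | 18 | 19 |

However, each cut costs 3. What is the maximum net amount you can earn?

33

Consider every possible first cut. net[k] is the best of p[i]+net[k−i] over all sellable i≤k, charging 3 whenever i<k.
net[1] = 2
net[2] = 6
net[3] = 5  (first piece 1, then net[2]=6)
net[4] = 9  (first piece 2, then net[2]=6)
net[5] = 14
net[6] = 16
net[7] = 18
net[8] = 27
net[9] = 30
net[10] = 30  (first piece 2, then net[8]=27)
net[11] = 33  (first piece 2, then net[9]=30)
One optimal plan: pieces 9 + 2 (1 cut) → 36 − 3 = 33.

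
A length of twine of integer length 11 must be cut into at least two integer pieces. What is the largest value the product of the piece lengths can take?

54

Fill g[k] for k=2..11: at each k try every first piece i and multiply by the better of (k−i) uncut or g[k−i].
g[2] = 1·max(1,0) = 1·1 = 1
g[3] = 1·max(2,1) = 1·2 = 2
g[4] = 2·max(2,1) = 2·2 = 4
g[5] = 2·max(3,2) = 2·3 = 6
g[6] = 3·max(3,2) = 3·3 = 9
g[7] = 2·max(5,6) = 2·6 = 12
g[8] = 2·max(6,9) = 2·9 = 18
g[9] = 3·max(6,9) = 3·9 = 27
g[10] = 2·max(8,18) = 2·18 = 36
g[11] = 2·max(9,27) = 2·27 = 54
One optimal split: 3 + 3 + 3 + 2; product 3·3·3·2 = 54.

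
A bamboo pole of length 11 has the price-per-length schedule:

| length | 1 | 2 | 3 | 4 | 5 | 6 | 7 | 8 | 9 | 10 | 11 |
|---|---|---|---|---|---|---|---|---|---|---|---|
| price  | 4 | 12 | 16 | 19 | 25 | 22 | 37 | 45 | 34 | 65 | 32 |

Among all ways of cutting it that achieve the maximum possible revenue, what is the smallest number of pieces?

Consider every possible first cut. r[k] is the best of p[i]+r[k−i] over all sellable i≤k.
r[1] = 4
r[2] = max(4+4, 12+0) = 12
r[3] = max(4+12, 12+4, 16+0) = 16
r[4] = max(4+16, 12+12, 16+4, 19+0) = 24
r[5] = max(4+24, 12+16, 16+12, 19+4, 25+0) = 28
r[6] = max(4+28, 12+24, 16+16, 19+12, 25+4, 22+0) = 36
r[7] = max(4+36, 12+28, 16+24, …, 22+4, 37+0) = 40
r[8] = max(4+40, 12+36, 16+28, …, 37+4, 45+0) = 48
r[9] = max(4+48, 12+40, 16+36, …, 45+4, 34+0) = 52
r[10] = max(4+52, 12+48, 16+40, …, 34+4, 65+0) = 65
r[11] = max(4+65, 12+52, 16+48, …, 65+4, 32+0) = 69
Maximum revenue is $69.
Now minimize piece count subject to staying optimal: for each k, pieces[k] = 1 + min over i with p[i]+r[k−i]=r[k] of pieces[k−i].
pieces[8] = 4
pieces[9] = 4
pieces[10] = 1
pieces[11] = 2

2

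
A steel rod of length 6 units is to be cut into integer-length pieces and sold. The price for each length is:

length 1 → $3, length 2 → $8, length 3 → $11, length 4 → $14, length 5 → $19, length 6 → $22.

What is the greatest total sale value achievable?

24

Build v[k] bottom-up: v[k] = max over allowed piece i of (p[i] + v[k−i]).
v[1] = 3
v[2] = 8
v[3] = 11  (first piece 1, then v[2]=8)
v[4] = 16  (first piece 2, then v[2]=8)
v[5] = 19  (first piece 1, then v[4]=16)
v[6] = 24  (first piece 2, then v[4]=16)
One optimal cutting: 2 + 2 + 2 → $8 + $8 + $8 = $24.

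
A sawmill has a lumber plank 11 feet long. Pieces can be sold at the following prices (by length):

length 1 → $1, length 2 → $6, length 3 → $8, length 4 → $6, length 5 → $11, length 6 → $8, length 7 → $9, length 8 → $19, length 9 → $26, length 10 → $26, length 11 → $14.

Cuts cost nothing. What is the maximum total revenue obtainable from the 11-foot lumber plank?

Consider every possible first cut. r[k] is the best of p[i]+r[k−i] over all sellable i≤k.
r[1] = 1
r[2] = max(1+1, 6+0) = 6
r[3] = max(1+6, 6+1, 8+0) = 8
r[4] = max(1+8, 6+6, 8+1, 6+0) = 12
r[5] = max(1+12, 6+8, 8+6, 6+1, 11+0) = 14
r[6] = max(1+14, 6+12, 8+8, 6+6, 11+1, 8+0) = 18
r[7] = max(1+18, 6+14, 8+12, …, 8+1, 9+0) = 20
r[8] = max(1+20, 6+18, 8+14, …, 9+1, 19+0) = 24
r[9] = max(1+24, 6+20, 8+18, …, 19+1, 26+0) = 26
r[10] = max(1+26, 6+24, 8+20, …, 26+1, 26+0) = 30
r[11] = max(1+30, 6+26, 8+24, …, 26+1, 14+0) = 32
One optimal cutting: 3 + 2 + 2 + 2 + 2 → $8 + $6 + $6 + $6 + $6 = $32.

32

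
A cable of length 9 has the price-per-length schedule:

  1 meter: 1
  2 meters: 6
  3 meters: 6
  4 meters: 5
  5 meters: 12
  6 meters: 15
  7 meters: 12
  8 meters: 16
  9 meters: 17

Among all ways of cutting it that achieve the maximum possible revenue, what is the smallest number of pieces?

5

Build r[k] bottom-up: r[k] = max over allowed piece i of (p[i] + r[k−i]).
r[1] = 1
r[2] = max(1+1, 6+0) = 6
r[3] = max(1+6, 6+1, 6+0) = 7
r[4] = max(1+7, 6+6, 6+1, 5+0) = 12
r[5] = max(1+12, 6+7, 6+6, 5+1, 12+0) = 13
r[6] = max(1+13, 6+12, 6+7, 5+6, 12+1, 15+0) = 18
r[7] = max(1+18, 6+13, 6+12, …, 15+1, 12+0) = 19
r[8] = max(1+19, 6+18, 6+13, …, 12+1, 16+0) = 24
r[9] = max(1+24, 6+19, 6+18, …, 16+1, 17+0) = 25
Maximum revenue is 25.
Now minimize piece count subject to staying optimal: for each k, pieces[k] = 1 + min over i with p[i]+r[k−i]=r[k] of pieces[k−i].
pieces[6] = 3
pieces[7] = 4
pieces[8] = 4
pieces[9] = 5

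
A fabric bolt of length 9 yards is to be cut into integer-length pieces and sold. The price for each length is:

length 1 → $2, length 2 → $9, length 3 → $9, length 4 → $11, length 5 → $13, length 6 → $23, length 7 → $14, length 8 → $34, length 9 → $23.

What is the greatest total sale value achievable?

Let v[k] be the best obtainable value from length k. For each k, try every first piece i and keep the best of price[i] + v[k−i].
v[1] = 2
v[2] = 9
v[3] = 11  (first piece 1, then v[2]=9)
v[4] = 18  (first piece 2, then v[2]=9)
v[5] = 20  (first piece 1, then v[4]=18)
v[6] = 27  (first piece 2, then v[4]=18)
v[7] = 29  (first piece 1, then v[6]=27)
v[8] = 36  (first piece 2, then v[6]=27)
v[9] = 38  (first piece 1, then v[8]=36)
One optimal cutting: 2 + 2 + 2 + 2 + 1 → $9 + $9 + $9 + $9 + $2 = $38.

38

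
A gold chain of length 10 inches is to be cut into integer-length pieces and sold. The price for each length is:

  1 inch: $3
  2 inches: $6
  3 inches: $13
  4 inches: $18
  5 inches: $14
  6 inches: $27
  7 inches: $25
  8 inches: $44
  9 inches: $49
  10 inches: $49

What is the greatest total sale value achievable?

Build best[k] bottom-up: best[k] = max over allowed piece i of (p[i] + best[k−i]).
best[1] = 3
best[2] = max(3+3, 6+0) = 6
best[3] = max(3+6, 6+3, 13+0) = 13
best[4] = max(3+13, 6+6, 13+3, 18+0) = 18
best[5] = max(3+18, 6+13, 13+6, 18+3, 14+0) = 21
best[6] = max(3+21, 6+18, 13+13, 18+6, 14+3, 27+0) = 27
best[7] = max(3+27, 6+21, 13+18, …, 27+3, 25+0) = 31
best[8] = max(3+31, 6+27, 13+21, …, 25+3, 44+0) = 44
best[9] = max(3+44, 6+31, 13+27, …, 44+3, 49+0) = 49
best[10] = max(3+49, 6+44, 13+31, …, 49+3, 49+0) = 52
One optimal cutting: 9 + 1 → $49 + $3 = $52.

52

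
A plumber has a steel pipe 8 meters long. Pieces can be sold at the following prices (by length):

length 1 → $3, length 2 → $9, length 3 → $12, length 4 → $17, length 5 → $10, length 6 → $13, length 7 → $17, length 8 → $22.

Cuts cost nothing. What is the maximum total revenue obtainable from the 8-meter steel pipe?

36

Build r[k] bottom-up: r[k] = max over allowed piece i of (p[i] + r[k−i]).
r[1] = 3
r[2] = 9
r[3] = 12  (first piece 1, then r[2]=9)
r[4] = 18  (first piece 2, then r[2]=9)
r[5] = 21  (first piece 1, then r[4]=18)
r[6] = 27  (first piece 2, then r[4]=18)
r[7] = 30  (first piece 1, then r[6]=27)
r[8] = 36  (first piece 2, then r[6]=27)
One optimal cutting: 2 + 2 + 2 + 2 → $9 + $9 + $9 + $9 = $36.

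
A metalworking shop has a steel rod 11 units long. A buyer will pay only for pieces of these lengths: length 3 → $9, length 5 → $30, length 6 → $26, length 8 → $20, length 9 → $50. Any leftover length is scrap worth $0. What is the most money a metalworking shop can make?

Consider every possible first cut. r[k] is the best of p[i]+r[k−i] over all sellable i≤k.
r[1] = 0
r[2] = 0
r[3] = 9
r[4] = 9
r[5] = max(9+0, 30+0) = 30
r[6] = max(9+9, 30+0, 26+0) = 30
r[7] = max(9+9, 30+0, 26+0) = 30
r[8] = max(9+30, 30+9, 26+0, 20+0) = 39
r[9] = max(9+30, 30+9, 26+9, 20+0, 50+0) = 50
r[10] = max(9+30, 30+30, 26+9, 20+0, 50+0) = 60
r[11] = max(9+39, 30+30, 26+30, 20+9, 50+0) = 60
One optimal cutting: pieces 5 + 5 with 1 unit of scrap → $60.

60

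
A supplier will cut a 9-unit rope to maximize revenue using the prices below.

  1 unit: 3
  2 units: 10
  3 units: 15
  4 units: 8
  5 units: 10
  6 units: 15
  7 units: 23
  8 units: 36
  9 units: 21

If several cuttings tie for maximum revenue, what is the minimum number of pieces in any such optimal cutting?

Build r[k] bottom-up: r[k] = max over allowed piece i of (p[i] + r[k−i]).
r[1] = 3
r[2] = max(3+3, 10+0) = 10
r[3] = max(3+10, 10+3, 15+0) = 15
r[4] = max(3+15, 10+10, 15+3, 8+0) = 20
r[5] = max(3+20, 10+15, 15+10, 8+3, 10+0) = 25
r[6] = max(3+25, 10+20, 15+15, 8+10, 10+3, 15+0) = 30
r[7] = max(3+30, 10+25, 15+20, …, 15+3, 23+0) = 35
r[8] = max(3+35, 10+30, 15+25, …, 23+3, 36+0) = 40
r[9] = max(3+40, 10+35, 15+30, …, 36+3, 21+0) = 45
Maximum revenue is 45.
Now minimize piece count subject to staying optimal: for each k, pieces[k] = 1 + min over i with p[i]+r[k−i]=r[k] of pieces[k−i].
pieces[6] = 2
pieces[7] = 3
pieces[8] = 3
pieces[9] = 3

3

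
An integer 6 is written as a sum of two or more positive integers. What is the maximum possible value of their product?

9

Let g[k] be the best product for length k (with at least one cut). For each first piece i, the rest contributes max(k−i, g[k−i]).
g[2] = 1*max(1,0) = 1*1 = 1
g[3] = 1*max(2,1) = 1*2 = 2
g[4] = 2*max(2,1) = 2*2 = 4
g[5] = 2*max(3,2) = 2*3 = 6
g[6] = 3*max(3,2) = 3*3 = 9
One optimal split: 3 + 3; product 3*3 = 9.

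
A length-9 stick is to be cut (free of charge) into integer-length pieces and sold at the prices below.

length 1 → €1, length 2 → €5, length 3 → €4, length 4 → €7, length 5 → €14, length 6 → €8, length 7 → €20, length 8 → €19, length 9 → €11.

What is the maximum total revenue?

Let best[k] be the best obtainable value from length k. For each k, try every first piece i and keep the best of price[i] + best[k−i].
best[1] = 1
best[2] = 5
best[3] = 6  (first piece 1, then best[2]=5)
best[4] = 10  (first piece 2, then best[2]=5)
best[5] = 14
best[6] = 15  (first piece 1, then best[5]=14)
best[7] = 20
best[8] = 21  (first piece 1, then best[7]=20)
best[9] = 25  (first piece 2, then best[7]=20)
One optimal cutting: 7 + 2 → €20 + €5 = €25.

25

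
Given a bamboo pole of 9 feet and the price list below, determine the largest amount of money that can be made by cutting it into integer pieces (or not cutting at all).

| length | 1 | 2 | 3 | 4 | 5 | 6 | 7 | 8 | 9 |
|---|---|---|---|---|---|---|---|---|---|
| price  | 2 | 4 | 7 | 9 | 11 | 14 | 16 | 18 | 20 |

Consider every possible first cut. r[k] is the best of p[i]+r[k−i] over all sellable i≤k.
r[1] = 2
r[2] = max(2+2, 4+0) = 4
r[3] = max(2+4, 4+2, 7+0) = 7
r[4] = max(2+7, 4+4, 7+2, 9+0) = 9
r[5] = max(2+9, 4+7, 7+4, 9+2, 11+0) = 11
r[6] = max(2+11, 4+9, 7+7, 9+4, 11+2, 14+0) = 14
r[7] = max(2+14, 4+11, 7+9, …, 14+2, 16+0) = 16
r[8] = max(2+16, 4+14, 7+11, …, 16+2, 18+0) = 18
r[9] = max(2+18, 4+16, 7+14, …, 18+2, 20+0) = 21
One optimal cutting: 3 + 3 + 3 → $7 + $7 + $7 = $21.

21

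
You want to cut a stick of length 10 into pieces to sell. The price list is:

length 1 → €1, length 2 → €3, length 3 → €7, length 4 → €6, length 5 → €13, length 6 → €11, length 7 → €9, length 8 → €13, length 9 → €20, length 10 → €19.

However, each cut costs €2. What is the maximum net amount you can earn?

Consider every possible first cut. v[k] is the best of p[i]+v[k−i] over all sellable i≤k, charging 2 whenever i<k.
v[1] = 1
v[2] = 3
v[3] = 7
v[4] = 6  (first piece 1, then v[3]=7)
v[5] = 13
v[6] = 12  (first piece 1, then v[5]=13)
v[7] = 14  (first piece 2, then v[5]=13)
v[8] = 18  (first piece 3, then v[5]=13)
v[9] = 20
v[10] = 24  (first piece 5, then v[5]=13)
One optimal plan: pieces 5 + 5 (1 cut) → €26 − €2 = €24.

24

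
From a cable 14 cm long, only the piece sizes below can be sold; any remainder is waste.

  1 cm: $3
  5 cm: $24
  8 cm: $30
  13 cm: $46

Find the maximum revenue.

Consider every possible first cut. r[k] is the best of p[i]+r[k−i] over all sellable i≤k.
r[1] = 3
r[2] = 6  (first piece 1, then r[1]=3)
r[3] = 9  (first piece 1, then r[2]=6)
r[4] = 12  (first piece 1, then r[3]=9)
r[5] = max(3+12, 24+0) = 24
r[6] = max(3+24, 24+3) = 27
r[7] = max(3+27, 24+6) = 30
r[8] = max(3+30, 24+9, 30+0) = 33
r[9] = max(3+33, 24+12, 30+3) = 36
r[10] = max(3+36, 24+24, 30+6) = 48
r[11] = max(3+48, 24+27, 30+9) = 51
r[12] = max(3+51, 24+30, 30+12) = 54
r[13] = max(3+54, 24+33, 30+24, 46+0) = 57
r[14] = max(3+57, 24+36, 30+27, 46+3) = 60
One optimal cutting: 5 + 5 + 1 + 1 + 1 + 1 → $60.

60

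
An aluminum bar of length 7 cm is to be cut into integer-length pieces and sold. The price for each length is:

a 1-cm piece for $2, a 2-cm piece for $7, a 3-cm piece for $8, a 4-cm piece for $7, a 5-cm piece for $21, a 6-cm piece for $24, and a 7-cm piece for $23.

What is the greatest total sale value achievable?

28

Let r[k] be the best obtainable value from length k. For each k, try every first piece i and keep the best of price[i] + r[k−i].
r[1] = 2
r[2] = max(2+2, 7+0) = 7
r[3] = max(2+7, 7+2, 8+0) = 9
r[4] = max(2+9, 7+7, 8+2, 7+0) = 14
r[5] = max(2+14, 7+9, 8+7, 7+2, 21+0) = 21
r[6] = max(2+21, 7+14, 8+9, 7+7, 21+2, 24+0) = 24
r[7] = max(2+24, 7+21, 8+14, …, 24+2, 23+0) = 28
One optimal cutting: 5 + 2 → $21 + $7 = $28.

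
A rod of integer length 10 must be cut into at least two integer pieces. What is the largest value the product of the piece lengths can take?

Fill m[k] for k=2..10: at each k try every first piece i and multiply by the better of (k−i) uncut or m[k−i].
m[2] = 1*max(1,0) = 1*1 = 1
m[3] = 1*max(2,1) = 1*2 = 2
m[4] = 2*max(2,1) = 2*2 = 4
m[5] = 2*max(3,2) = 2*3 = 6
m[6] = 3*max(3,2) = 3*3 = 9
m[7] = 2*max(5,6) = 2*6 = 12
m[8] = 2*max(6,9) = 2*9 = 18
m[9] = 3*max(6,9) = 3*9 = 27
m[10] = 2*max(8,18) = 2*18 = 36
One optimal split: 3 + 3 + 2 + 2; product 3*3*2*2 = 36.

36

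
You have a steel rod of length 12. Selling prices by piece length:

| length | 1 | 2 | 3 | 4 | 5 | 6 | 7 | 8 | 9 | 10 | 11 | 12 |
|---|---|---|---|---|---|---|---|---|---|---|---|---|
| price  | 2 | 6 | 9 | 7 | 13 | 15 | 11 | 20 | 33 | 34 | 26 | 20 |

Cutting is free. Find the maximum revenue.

Let r[k] be the best obtainable value from length k. For each k, try every first piece i and keep the best of price[i] + r[k−i].
r[1] = 2
r[2] = 6
r[3] = 9
r[4] = 12  (first piece 2, then r[2]=6)
r[5] = 15  (first piece 2, then r[3]=9)
r[6] = 18  (first piece 2, then r[4]=12)
r[7] = 21  (first piece 2, then r[5]=15)
r[8] = 24  (first piece 2, then r[6]=18)
r[9] = 33
r[10] = 35  (first piece 1, then r[9]=33)
r[11] = 39  (first piece 2, then r[9]=33)
r[12] = 42  (first piece 3, then r[9]=33)
One optimal cutting: 9 + 3 → $33 + $9 = $42.

42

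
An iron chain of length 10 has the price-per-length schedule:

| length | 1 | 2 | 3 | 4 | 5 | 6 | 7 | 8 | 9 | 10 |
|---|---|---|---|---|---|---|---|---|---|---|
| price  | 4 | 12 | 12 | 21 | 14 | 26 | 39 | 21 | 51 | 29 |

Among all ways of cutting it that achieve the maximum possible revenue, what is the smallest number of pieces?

Consider every possible first cut. r[k] is the best of p[i]+r[k−i] over all sellable i≤k.
r[1] = 4
r[2] = 12
r[3] = 16  (first piece 1, then r[2]=12)
r[4] = 24  (first piece 2, then r[2]=12)
r[5] = 28  (first piece 1, then r[4]=24)
r[6] = 36  (first piece 2, then r[4]=24)
r[7] = 40  (first piece 1, then r[6]=36)
r[8] = 48  (first piece 2, then r[6]=36)
r[9] = 52  (first piece 1, then r[8]=48)
r[10] = 60  (first piece 2, then r[8]=48)
Maximum revenue is $60.
Now minimize piece count subject to staying optimal: for each k, pieces[k] = 1 + min over i with p[i]+r[k−i]=r[k] of pieces[k−i].
pieces[7] = 4
pieces[8] = 4
pieces[9] = 5
pieces[10] = 5

5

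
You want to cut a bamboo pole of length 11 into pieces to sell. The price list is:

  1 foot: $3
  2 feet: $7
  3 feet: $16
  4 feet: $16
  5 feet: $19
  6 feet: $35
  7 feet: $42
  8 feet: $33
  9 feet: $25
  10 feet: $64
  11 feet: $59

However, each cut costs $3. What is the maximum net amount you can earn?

64

Consider every possible first cut. net[k] is the best of p[i]+net[k−i] over all sellable i≤k, charging 3 whenever i<k.
net[1] = 3
net[2] = max(3+3-3, 7+0) = 7
net[3] = max(3+7-3, 7+3-3, 16+0) = 16
net[4] = max(3+16-3, 7+7-3, 16+3-3, 16+0) = 16
net[5] = max(3+16-3, 7+16-3, 16+7-3, 16+3-3, 19+0) = 20
net[6] = max(3+20-3, 7+16-3, 16+16-3, 16+7-3, 19+3-3, 35+0) = 35
net[7] = max(3+35-3, 7+20-3, 16+16-3, …, 35+3-3, 42+0) = 42
net[8] = max(3+42-3, 7+35-3, 16+20-3, …, 42+3-3, 33+0) = 42
net[9] = max(3+42-3, 7+42-3, 16+35-3, …, 33+3-3, 25+0) = 48
net[10] = max(3+48-3, 7+42-3, 16+42-3, …, 25+3-3, 64+0) = 64
net[11] = max(3+64-3, 7+48-3, 16+42-3, …, 64+3-3, 59+0) = 64
One optimal plan: pieces 10 + 1 (1 cut) → $67 − $3 = $64.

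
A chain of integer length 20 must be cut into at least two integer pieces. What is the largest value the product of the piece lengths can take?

Define g[k] = max over 1≤i<k of i · max(k−i, g[k−i]); the inner max lets the remainder stay uncut if that's better.
g[2] = 1×max(1,0) = 1×1 = 1
g[3] = 1×max(2,1) = 1×2 = 2
g[4] = 2×max(2,1) = 2×2 = 4
g[5] = 2×max(3,2) = 2×3 = 6
g[6] = 3×max(3,2) = 3×3 = 9
g[7] = 2×max(5,6) = 2×6 = 12
g[8] = 2×max(6,9) = 2×9 = 18
g[9] = 3×max(6,9) = 3×9 = 27
g[10] = 2×max(8,18) = 2×18 = 36
g[11] = 2×max(9,27) = 2×27 = 54
g[12] = 3×max(9,27) = 3×27 = 81
g[13] = 2×max(11,54) = 2×54 = 108
g[14] = 2×max(12,81) = 2×81 = 162
g[15] = 3×max(12,81) = 3×81 = 243
g[16] = 2×max(14,162) = 2×162 = 324
g[17] = 2×max(15,243) = 2×243 = 486
g[18] = 3×max(15,243) = 3×243 = 729
g[19] = 2×max(17,486) = 2×486 = 972
g[20] = 2×max(18,729) = 2×729 = 1458
One optimal split: 3 + 3 + 3 + 3 + 3 + 3 + 2; product 3×3×3×3×3×3×2 = 1458.

1458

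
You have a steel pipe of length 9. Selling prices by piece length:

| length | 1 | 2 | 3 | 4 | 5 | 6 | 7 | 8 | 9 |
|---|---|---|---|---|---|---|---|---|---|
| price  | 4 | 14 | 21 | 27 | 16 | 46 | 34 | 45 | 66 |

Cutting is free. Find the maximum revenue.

67

Let R[k] be the best obtainable value from length k. For each k, try every first piece i and keep the best of price[i] + R[k−i].
R[1] = 4
R[2] = max(4+4, 14+0) = 14
R[3] = max(4+14, 14+4, 21+0) = 21
R[4] = max(4+21, 14+14, 21+4, 27+0) = 28
R[5] = max(4+28, 14+21, 21+14, 27+4, 16+0) = 35
R[6] = max(4+35, 14+28, 21+21, 27+14, 16+4, 46+0) = 46
R[7] = max(4+46, 14+35, 21+28, …, 46+4, 34+0) = 50
R[8] = max(4+50, 14+46, 21+35, …, 34+4, 45+0) = 60
R[9] = max(4+60, 14+50, 21+46, …, 45+4, 66+0) = 67
One optimal cutting: 6 + 3 → $46 + $21 = $67.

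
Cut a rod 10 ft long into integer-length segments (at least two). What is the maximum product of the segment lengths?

36

Let prod[k] be the best product for length k (with at least one cut). For each first piece i, the rest contributes max(k−i, prod[k−i]).
prod[2] = 1*max(1,0) = 1*1 = 1
prod[3] = 1*max(2,1) = 1*2 = 2
prod[4] = 2*max(2,1) = 2*2 = 4
prod[5] = 2*max(3,2) = 2*3 = 6
prod[6] = 3*max(3,2) = 3*3 = 9
prod[7] = 2*max(5,6) = 2*6 = 12
prod[8] = 2*max(6,9) = 2*9 = 18
prod[9] = 3*max(6,9) = 3*9 = 27
prod[10] = 2*max(8,18) = 2*18 = 36
One optimal split: 3 + 3 + 2 + 2; product 3*3*2*2 = 36.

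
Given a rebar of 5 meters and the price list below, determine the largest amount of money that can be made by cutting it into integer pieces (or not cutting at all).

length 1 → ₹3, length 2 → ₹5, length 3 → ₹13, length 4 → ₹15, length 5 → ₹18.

Let R[k] be the best obtainable value from length k. For each k, try every first piece i and keep the best of price[i] + R[k−i].
R[1] = 3
R[2] = 6  (first piece 1, then R[1]=3)
R[3] = 13
R[4] = 16  (first piece 1, then R[3]=13)
R[5] = 19  (first piece 1, then R[4]=16)
One optimal cutting: 3 + 1 + 1 → ₹13 + ₹3 + ₹3 = ₹19.

19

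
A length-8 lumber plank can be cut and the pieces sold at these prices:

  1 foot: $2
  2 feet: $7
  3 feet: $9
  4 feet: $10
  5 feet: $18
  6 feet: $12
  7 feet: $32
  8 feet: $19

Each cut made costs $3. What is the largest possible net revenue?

Let v[k] be the best obtainable value from length k. For each k, try every first piece i and keep the best of price[i] + v[k−i] minus the 3 cut fee when i<k.
v[1] = 2
v[2] = 7
v[3] = 9
v[4] = 11  (first piece 2, then v[2]=7)
v[5] = 18
v[6] = 17  (first piece 1, then v[5]=18)
v[7] = 32
v[8] = 31  (first piece 1, then v[7]=32)
One optimal plan: pieces 7 + 1 (1 cut) → $34 − $3 = $31.

31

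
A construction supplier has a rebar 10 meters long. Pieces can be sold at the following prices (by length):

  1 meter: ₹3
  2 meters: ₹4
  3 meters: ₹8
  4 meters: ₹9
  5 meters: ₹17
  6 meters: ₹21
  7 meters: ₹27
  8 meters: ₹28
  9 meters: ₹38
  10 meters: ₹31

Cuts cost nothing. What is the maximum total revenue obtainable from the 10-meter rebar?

41

Consider every possible first cut. v[k] is the best of p[i]+v[k−i] over all sellable i≤k.
v[1] = 3
v[2] = 6  (first piece 1, then v[1]=3)
v[3] = 9  (first piece 1, then v[2]=6)
v[4] = 12  (first piece 1, then v[3]=9)
v[5] = 17
v[6] = 21
v[7] = 27
v[8] = 30  (first piece 1, then v[7]=27)
v[9] = 38
v[10] = 41  (first piece 1, then v[9]=38)
One optimal cutting: 9 + 1 → ₹38 + ₹3 = ₹41.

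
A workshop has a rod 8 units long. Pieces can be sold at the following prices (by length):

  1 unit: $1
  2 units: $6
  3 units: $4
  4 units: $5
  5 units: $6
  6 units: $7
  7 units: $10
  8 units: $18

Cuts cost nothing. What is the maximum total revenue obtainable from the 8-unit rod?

24

Build best[k] bottom-up: best[k] = max over allowed piece i of (p[i] + best[k−i]).
best[1] = 1
best[2] = 6
best[3] = 7  (first piece 1, then best[2]=6)
best[4] = 12  (first piece 2, then best[2]=6)
best[5] = 13  (first piece 1, then best[4]=12)
best[6] = 18  (first piece 2, then best[4]=12)
best[7] = 19  (first piece 1, then best[6]=18)
best[8] = 24  (first piece 2, then best[6]=18)
One optimal cutting: 2 + 2 + 2 + 2 → $6 + $6 + $6 + $6 = $24.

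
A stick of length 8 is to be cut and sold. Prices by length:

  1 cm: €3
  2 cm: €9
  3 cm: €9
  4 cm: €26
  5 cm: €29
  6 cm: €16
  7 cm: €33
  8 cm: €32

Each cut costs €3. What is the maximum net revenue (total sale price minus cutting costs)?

Let r[k] be the best obtainable value from length k. For each k, try every first piece i and keep the best of price[i] + r[k−i] minus the 3 cut fee when i<k.
r[1] = 3
r[2] = 9
r[3] = 9  (first piece 1, then r[2]=9)
r[4] = 26
r[5] = 29
r[6] = 32  (first piece 2, then r[4]=26)
r[7] = 35  (first piece 2, then r[5]=29)
r[8] = 49  (first piece 4, then r[4]=26)
One optimal plan: pieces 4 + 4 (1 cut) → €52 − €3 = €49.

49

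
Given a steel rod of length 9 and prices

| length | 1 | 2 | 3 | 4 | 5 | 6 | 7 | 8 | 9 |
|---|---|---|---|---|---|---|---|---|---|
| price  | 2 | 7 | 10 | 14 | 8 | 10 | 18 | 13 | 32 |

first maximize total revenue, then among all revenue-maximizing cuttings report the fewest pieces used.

1

Build r[k] bottom-up: r[k] = max over allowed piece i of (p[i] + r[k−i]).
r[1] = 2
r[2] = max(2+2, 7+0) = 7
r[3] = max(2+7, 7+2, 10+0) = 10
r[4] = max(2+10, 7+7, 10+2, 14+0) = 14
r[5] = max(2+14, 7+10, 10+7, 14+2, 8+0) = 17
r[6] = max(2+17, 7+14, 10+10, 14+7, 8+2, 10+0) = 21
r[7] = max(2+21, 7+17, 10+14, …, 10+2, 18+0) = 24
r[8] = max(2+24, 7+21, 10+17, …, 18+2, 13+0) = 28
r[9] = max(2+28, 7+24, 10+21, …, 13+2, 32+0) = 32
Maximum revenue is $32.
Now minimize piece count subject to staying optimal: for each k, pieces[k] = 1 + min over i with p[i]+r[k−i]=r[k] of pieces[k−i].
pieces[6] = 2
pieces[7] = 2
pieces[8] = 2
pieces[9] = 1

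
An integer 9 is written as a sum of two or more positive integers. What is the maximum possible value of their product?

27

Let m[k] be the best product for length k (with at least one cut). For each first piece i, the rest contributes max(k−i, m[k−i]).
m[2] = 1×max(1,0) = 1×1 = 1
m[3] = max(1×2, 2×1) = 2
m[4] = max(1×3, 2×2, 3×1) = 4
m[5] = max(1×4, 2×3, 3×2, 4×1) = 6
m[6] = max(1×6, 2×4, 3×3, 4×2, 5×1) = 9
m[7] = max(1×9, 2×6, 3×4, 4×3, 5×2, 6×1) = 12
m[8] = max(1×12, 2×9, 3×6, …, 6×2, 7×1) = 18
m[9] = max(1×18, 2×12, 3×9, …, 7×2, 8×1) = 27
One optimal split: 3 + 3 + 3; product 3×3×3 = 27.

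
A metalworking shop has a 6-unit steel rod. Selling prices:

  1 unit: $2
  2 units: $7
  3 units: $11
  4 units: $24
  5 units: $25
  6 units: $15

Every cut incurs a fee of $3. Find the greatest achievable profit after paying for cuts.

28

Consider every possible first cut. v[k] is the best of p[i]+v[k−i] over all sellable i≤k, charging 3 whenever i<k.
v[1] = 2
v[2] = max(2+2-3, 7+0) = 7
v[3] = max(2+7-3, 7+2-3, 11+0) = 11
v[4] = max(2+11-3, 7+7-3, 11+2-3, 24+0) = 24
v[5] = max(2+24-3, 7+11-3, 11+7-3, 24+2-3, 25+0) = 25
v[6] = max(2+25-3, 7+24-3, 11+11-3, 24+7-3, 25+2-3, 15+0) = 28
One optimal plan: pieces 4 + 2 (1 cut) → $31 − $3 = $28.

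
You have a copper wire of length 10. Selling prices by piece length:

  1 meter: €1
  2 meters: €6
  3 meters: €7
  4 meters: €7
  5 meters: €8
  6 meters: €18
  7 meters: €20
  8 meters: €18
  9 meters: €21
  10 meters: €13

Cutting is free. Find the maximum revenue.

Consider every possible first cut. v[k] is the best of p[i]+v[k−i] over all sellable i≤k.
v[1] = 1
v[2] = max(1+1, 6+0) = 6
v[3] = max(1+6, 6+1, 7+0) = 7
v[4] = max(1+7, 6+6, 7+1, 7+0) = 12
v[5] = max(1+12, 6+7, 7+6, 7+1, 8+0) = 13
v[6] = max(1+13, 6+12, 7+7, 7+6, 8+1, 18+0) = 18
v[7] = max(1+18, 6+13, 7+12, …, 18+1, 20+0) = 20
v[8] = max(1+20, 6+18, 7+13, …, 20+1, 18+0) = 24
v[9] = max(1+24, 6+20, 7+18, …, 18+1, 21+0) = 26
v[10] = max(1+26, 6+24, 7+20, …, 21+1, 13+0) = 30
One optimal cutting: 2 + 2 + 2 + 2 + 2 → €6 + €6 + €6 + €6 + €6 = €30.

30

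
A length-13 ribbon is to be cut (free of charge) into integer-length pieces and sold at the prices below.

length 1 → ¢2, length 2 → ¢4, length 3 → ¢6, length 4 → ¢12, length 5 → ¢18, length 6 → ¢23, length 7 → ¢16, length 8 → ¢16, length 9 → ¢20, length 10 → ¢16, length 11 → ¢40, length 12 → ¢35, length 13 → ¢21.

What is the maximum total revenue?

Consider every possible first cut. best[k] is the best of p[i]+best[k−i] over all sellable i≤k.
best[1] = 2
best[2] = max(2+2, 4+0) = 4
best[3] = max(2+4, 4+2, 6+0) = 6
best[4] = max(2+6, 4+4, 6+2, 12+0) = 12
best[5] = max(2+12, 4+6, 6+4, 12+2, 18+0) = 18
best[6] = max(2+18, 4+12, 6+6, 12+4, 18+2, 23+0) = 23
best[7] = max(2+23, 4+18, 6+12, …, 23+2, 16+0) = 25
best[8] = max(2+25, 4+23, 6+18, …, 16+2, 16+0) = 27
best[9] = max(2+27, 4+25, 6+23, …, 16+2, 20+0) = 30
best[10] = max(2+30, 4+27, 6+25, …, 20+2, 16+0) = 36
best[11] = max(2+36, 4+30, 6+27, …, 16+2, 40+0) = 41
best[12] = max(2+41, 4+36, 6+30, …, 40+2, 35+0) = 46
best[13] = max(2+46, 4+41, 6+36, …, 35+2, 21+0) = 48
One optimal cutting: 6 + 6 + 1 → ¢23 + ¢23 + ¢2 = ¢48.

48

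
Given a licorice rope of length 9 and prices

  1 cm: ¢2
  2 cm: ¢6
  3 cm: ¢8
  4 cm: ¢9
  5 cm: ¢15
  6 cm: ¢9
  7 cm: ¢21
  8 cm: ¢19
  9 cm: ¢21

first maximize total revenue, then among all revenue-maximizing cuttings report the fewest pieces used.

2

Let r[k] be the best obtainable value from length k. For each k, try every first piece i and keep the best of price[i] + r[k−i].
r[1] = 2
r[2] = max(2+2, 6+0) = 6
r[3] = max(2+6, 6+2, 8+0) = 8
r[4] = max(2+8, 6+6, 8+2, 9+0) = 12
r[5] = max(2+12, 6+8, 8+6, 9+2, 15+0) = 15
r[6] = max(2+15, 6+12, 8+8, 9+6, 15+2, 9+0) = 18
r[7] = max(2+18, 6+15, 8+12, …, 9+2, 21+0) = 21
r[8] = max(2+21, 6+18, 8+15, …, 21+2, 19+0) = 24
r[9] = max(2+24, 6+21, 8+18, …, 19+2, 21+0) = 27
Maximum revenue is ¢27.
Now minimize piece count subject to staying optimal: for each k, pieces[k] = 1 + min over i with p[i]+r[k−i]=r[k] of pieces[k−i].
pieces[6] = 3
pieces[7] = 1
pieces[8] = 4
pieces[9] = 2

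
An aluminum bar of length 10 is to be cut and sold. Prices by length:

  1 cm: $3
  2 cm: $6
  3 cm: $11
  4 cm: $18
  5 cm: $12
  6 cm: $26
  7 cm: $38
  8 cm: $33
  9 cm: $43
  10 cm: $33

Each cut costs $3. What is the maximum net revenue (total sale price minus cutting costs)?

Let net[k] be the best obtainable value from length k. For each k, try every first piece i and keep the best of price[i] + net[k−i] minus the 3 cut fee when i<k.
net[1] = 3
net[2] = max(3+3-3, 6+0) = 6
net[3] = max(3+6-3, 6+3-3, 11+0) = 11
net[4] = max(3+11-3, 6+6-3, 11+3-3, 18+0) = 18
net[5] = max(3+18-3, 6+11-3, 11+6-3, 18+3-3, 12+0) = 18
net[6] = max(3+18-3, 6+18-3, 11+11-3, 18+6-3, 12+3-3, 26+0) = 26
net[7] = max(3+26-3, 6+18-3, 11+18-3, …, 26+3-3, 38+0) = 38
net[8] = max(3+38-3, 6+26-3, 11+18-3, …, 38+3-3, 33+0) = 38
net[9] = max(3+38-3, 6+38-3, 11+26-3, …, 33+3-3, 43+0) = 43
net[10] = max(3+43-3, 6+38-3, 11+38-3, …, 43+3-3, 33+0) = 46
One optimal plan: pieces 7 + 3 (1 cut) → $49 − $3 = $46.

46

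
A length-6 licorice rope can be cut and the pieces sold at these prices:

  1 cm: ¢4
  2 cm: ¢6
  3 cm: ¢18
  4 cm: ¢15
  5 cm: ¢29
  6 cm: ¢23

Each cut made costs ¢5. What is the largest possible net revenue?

31

Let v[k] be the best obtainable value from length k. For each k, try every first piece i and keep the best of price[i] + v[k−i] minus the 5 cut fee when i<k.
v[1] = 4
v[2] = 6
v[3] = 18
v[4] = 17  (first piece 1, then v[3]=18)
v[5] = 29
v[6] = 31  (first piece 3, then v[3]=18)
One optimal plan: pieces 3 + 3 (1 cut) → ¢36 − ¢5 = ¢31.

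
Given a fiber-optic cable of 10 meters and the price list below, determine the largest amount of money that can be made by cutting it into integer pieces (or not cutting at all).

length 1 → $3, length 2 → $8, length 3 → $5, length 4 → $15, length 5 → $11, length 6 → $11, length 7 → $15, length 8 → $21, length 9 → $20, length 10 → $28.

40

Let R[k] be the best obtainable value from length k. For each k, try every first piece i and keep the best of price[i] + R[k−i].
R[1] = 3
R[2] = 8
R[3] = 11  (first piece 1, then R[2]=8)
R[4] = 16  (first piece 2, then R[2]=8)
R[5] = 19  (first piece 1, then R[4]=16)
R[6] = 24  (first piece 2, then R[4]=16)
R[7] = 27  (first piece 1, then R[6]=24)
R[8] = 32  (first piece 2, then R[6]=24)
R[9] = 35  (first piece 1, then R[8]=32)
R[10] = 40  (first piece 2, then R[8]=32)
One optimal cutting: 2 + 2 + 2 + 2 + 2 → $8 + $8 + $8 + $8 + $8 = $40.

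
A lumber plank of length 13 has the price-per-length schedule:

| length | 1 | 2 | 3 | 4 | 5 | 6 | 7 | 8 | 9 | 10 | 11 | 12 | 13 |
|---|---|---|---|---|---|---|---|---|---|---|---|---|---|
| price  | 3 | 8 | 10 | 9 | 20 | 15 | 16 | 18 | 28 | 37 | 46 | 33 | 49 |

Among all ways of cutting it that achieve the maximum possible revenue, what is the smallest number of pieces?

Consider every possible first cut. r[k] is the best of p[i]+r[k−i] over all sellable i≤k.
r[1] = 3
r[2] = 8
r[3] = 11  (first piece 1, then r[2]=8)
r[4] = 16  (first piece 2, then r[2]=8)
r[5] = 20
r[6] = 24  (first piece 2, then r[4]=16)
r[7] = 28  (first piece 2, then r[5]=20)
r[8] = 32  (first piece 2, then r[6]=24)
r[9] = 36  (first piece 2, then r[7]=28)
r[10] = 40  (first piece 2, then r[8]=32)
r[11] = 46
r[12] = 49  (first piece 1, then r[11]=46)
r[13] = 54  (first piece 2, then r[11]=46)
Maximum revenue is $54.
Now minimize piece count subject to staying optimal: for each k, pieces[k] = 1 + min over i with p[i]+r[k−i]=r[k] of pieces[k−i].
pieces[10] = 2
pieces[11] = 1
pieces[12] = 2
pieces[13] = 2

2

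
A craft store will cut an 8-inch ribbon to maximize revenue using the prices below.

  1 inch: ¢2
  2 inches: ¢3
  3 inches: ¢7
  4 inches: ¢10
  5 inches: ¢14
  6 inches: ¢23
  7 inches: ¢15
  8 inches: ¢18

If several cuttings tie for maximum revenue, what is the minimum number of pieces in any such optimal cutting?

Build r[k] bottom-up: r[k] = max over allowed piece i of (p[i] + r[k−i]).
r[1] = 2
r[2] = max(2+2, 3+0) = 4
r[3] = max(2+4, 3+2, 7+0) = 7
r[4] = max(2+7, 3+4, 7+2, 10+0) = 10
r[5] = max(2+10, 3+7, 7+4, 10+2, 14+0) = 14
r[6] = max(2+14, 3+10, 7+7, 10+4, 14+2, 23+0) = 23
r[7] = max(2+23, 3+14, 7+10, …, 23+2, 15+0) = 25
r[8] = max(2+25, 3+23, 7+14, …, 15+2, 18+0) = 27
Maximum revenue is ¢27.
Now minimize piece count subject to staying optimal: for each k, pieces[k] = 1 + min over i with p[i]+r[k−i]=r[k] of pieces[k−i].
pieces[5] = 1
pieces[6] = 1
pieces[7] = 2
pieces[8] = 3

3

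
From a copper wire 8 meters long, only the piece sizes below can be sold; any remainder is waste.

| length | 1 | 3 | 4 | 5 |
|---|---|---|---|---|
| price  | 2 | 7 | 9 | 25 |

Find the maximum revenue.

32

Build f[k] bottom-up: f[k] = max over allowed piece i of (p[i] + f[k−i]).
f[1] = 2
f[2] = 4  (first piece 1, then f[1]=2)
f[3] = max(2+4, 7+0) = 7
f[4] = max(2+7, 7+2, 9+0) = 9
f[5] = max(2+9, 7+4, 9+2, 25+0) = 25
f[6] = max(2+25, 7+7, 9+4, 25+2) = 27
f[7] = max(2+27, 7+9, 9+7, 25+4) = 29
f[8] = max(2+29, 7+25, 9+9, 25+7) = 32
One optimal cutting: 5 + 3 → €32.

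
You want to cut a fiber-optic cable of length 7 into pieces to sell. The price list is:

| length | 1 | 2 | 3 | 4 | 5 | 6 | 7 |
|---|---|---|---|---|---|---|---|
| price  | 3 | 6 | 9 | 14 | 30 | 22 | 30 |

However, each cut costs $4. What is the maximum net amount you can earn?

32

Let v[k] be the best obtainable value from length k. For each k, try every first piece i and keep the best of price[i] + v[k−i] minus the 4 cut fee when i<k.
v[1] = 3
v[2] = 6
v[3] = 9
v[4] = 14
v[5] = 30
v[6] = 29  (first piece 1, then v[5]=30)
v[7] = 32  (first piece 2, then v[5]=30)
One optimal plan: pieces 5 + 2 (1 cut) → $36 − $4 = $32.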